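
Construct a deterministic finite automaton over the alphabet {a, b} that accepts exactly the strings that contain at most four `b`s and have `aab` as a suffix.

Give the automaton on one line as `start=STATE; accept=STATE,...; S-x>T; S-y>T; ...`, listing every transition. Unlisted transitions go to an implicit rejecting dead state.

start=S0; accept=S6,S10,S14,S16; S0-a>S1; S0-b>S2; S1-a>S3; S1-b>S2; S2-a>S4; S2-b>S5; S3-a>S3; S3-b>S6; S4-a>S7; S4-b>S5; S5-a>S8; S5-b>S9; S6-a>S4; S6-b>S5; S7-a>S7; S7-b>S10; S8-a>S11; S8-b>S9; S9-a>S12; S9-b>S13; S10-a>S8; S10-b>S9; S11-a>S11; S11-b>S14; S12-a>S15; S12-b>S13; S13-a>S13; S13-b>S13; S14-a>S12; S14-b>S13; S15-a>S15; S15-b>S16; S16-a>S13; S16-b>S13

Handle the two conditions separately and then intersect. One (6 states) tracks the count of `b`s, saturating at 5; the other (4 states) tracks how much of the suffix `aab` has currently been matched. Each combined state is a pair, one component from each; accept when both components accept. Minimizing collapses redundant product states.
With 17 states:
          a    b  
>  S0     S1   S2 
   S1     S3   S2 
   S2     S4   S5 
   S3     S3   S6 
   S4     S7   S5 
   S5     S8   S9 
 * S6     S4   S5 
   S7     S7  S10 
   S8    S11   S9 
   S9    S12  S13 
 * S10    S8   S9 
   S11   S11  S14 
   S12   S15  S13 
   S13   S13  S13 
 * S14   S12  S13 
   S15   S15  S16 
 * S16   S13  S13 
(> = start, * = accepting)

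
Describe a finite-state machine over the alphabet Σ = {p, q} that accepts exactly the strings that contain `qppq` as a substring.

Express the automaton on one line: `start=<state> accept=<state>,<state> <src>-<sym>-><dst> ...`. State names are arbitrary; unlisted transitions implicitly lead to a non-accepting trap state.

States s0..s3 record the length of the longest prefix of `qppq` that matches the current input suffix. Reaching s4 means `qppq` has been seen, and we stay there forever. Accept from s4.
5 states suffice.
        p   q  
>  s0   s0  s1 
   s1   s2  s1 
   s2   s3  s1 
   s3   s0  s4 
 * s4   s4  s4 
(> = start, * = accepting)

start=s0 accept=s4 s0-p->s0 s0-q->s1 s1-p->s2 s1-q->s1 s2-p->s3 s2-q->s1 s3-p->s0 s3-q->s4 s4-p->s4 s4-q->s4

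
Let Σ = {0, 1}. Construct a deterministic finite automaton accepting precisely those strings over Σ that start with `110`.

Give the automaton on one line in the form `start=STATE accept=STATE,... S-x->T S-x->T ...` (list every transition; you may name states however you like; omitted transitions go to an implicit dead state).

Check the first 3 symbols one by one: q0 through q2 record how many have matched `110` so far; any wrong symbol goes to the dead state q4. After all 3 match we enter the accepting sink q3.
With 5 states:
        0   1  
>  q0   q4  q1 
   q1   q4  q2 
   q2   q3  q4 
 * q3   q3  q3 
   q4   q4  q4 
(> = start, * = accepting)

start=q0 accept=q3 q0-0->q4 q0-1->q1 q1-0->q4 q1-1->q2 q2-0->q3 q2-1->q4 q3-0->q3 q3-1->q3 q4-0->q4 q4-1->q4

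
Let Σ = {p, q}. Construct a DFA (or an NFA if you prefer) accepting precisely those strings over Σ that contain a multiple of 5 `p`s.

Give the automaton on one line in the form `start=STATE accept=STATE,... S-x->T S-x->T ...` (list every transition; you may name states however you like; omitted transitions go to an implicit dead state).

start=s0 accept=s0 s0-p->s1 s0-q->s0 s1-p->s2 s1-q->s1 s2-p->s3 s2-q->s2 s3-p->s4 s3-q->s3 s4-p->s0 s4-q->s4

Keep the running count of `p`s modulo 5: each `p` advances along the cycle s0 → s1 → s2 → s3 → s4 → s0 while other symbols loop. Accept at s0.
        p   q  
>* s0   s1  s0 
   s1   s2  s1 
   s2   s3  s2 
   s3   s4  s3 
   s4   s0  s4 
(> = start, * = accepting)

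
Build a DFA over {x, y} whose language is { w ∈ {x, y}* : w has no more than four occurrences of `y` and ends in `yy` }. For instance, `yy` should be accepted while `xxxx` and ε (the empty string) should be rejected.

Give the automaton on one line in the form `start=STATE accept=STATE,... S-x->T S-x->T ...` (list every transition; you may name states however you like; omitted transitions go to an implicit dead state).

start=q0 accept=q3,q6,q9 q0-x->q0 q0-y->q1 q1-x->q2 q1-y->q3 q2-x->q2 q2-y->q4 q3-x->q5 q3-y->q6 q4-x->q5 q4-y->q6 q5-x->q5 q5-y->q7 q6-x->q8 q6-y->q9 q7-x->q8 q7-y->q9 q8-x->q8 q8-y->q8 q9-x->q8 q9-y->q8

Run two small machines in parallel and take their product. The first has 6 states tracking the count of `y`s, saturating at 5; the second has 3 states tracking how much of the suffix `yy` has currently been matched. A product state is a pair (one from each), accepting exactly when both do. Minimizing collapses redundant product states.
With 10 states:
        x   y  
>  q0   q0  q1 
   q1   q2  q3 
   q2   q2  q4 
 * q3   q5  q6 
   q4   q5  q6 
   q5   q5  q7 
 * q6   q8  q9 
   q7   q8  q9 
   q8   q8  q8 
 * q9   q8  q8 
(> = start, * = accepting)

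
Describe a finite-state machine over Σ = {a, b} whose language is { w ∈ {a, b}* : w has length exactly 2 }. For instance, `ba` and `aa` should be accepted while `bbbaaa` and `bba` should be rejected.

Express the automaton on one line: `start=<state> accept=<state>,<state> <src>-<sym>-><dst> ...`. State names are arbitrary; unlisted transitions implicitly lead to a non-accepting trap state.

Count input length up to 3: every symbol moves from s0 toward s3, which means 'more than 2' and absorbs. Accept from {s2}.
A 4-state machine:
        a   b  
>  s0   s1  s1 
   s1   s2  s2 
 * s2   s3  s3 
   s3   s3  s3 
(> = start, * = accepting)

start=s0 accept=s2 s0-a->s1 s0-b->s1 s1-a->s2 s1-b->s2 s2-a->s3 s2-b->s3 s3-a->s3 s3-b->s3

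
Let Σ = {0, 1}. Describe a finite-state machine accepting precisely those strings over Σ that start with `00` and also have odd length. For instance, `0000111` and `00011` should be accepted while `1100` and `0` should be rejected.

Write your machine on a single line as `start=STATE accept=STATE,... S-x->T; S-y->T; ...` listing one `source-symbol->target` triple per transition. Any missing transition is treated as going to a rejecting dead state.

start=s0; accept=s5; s0-0->s1; s0-1->s2; s1-0->s3; s1-1->s4; s2-0->s4; s2-1->s4; s3-0->s5; s3-1->s5; s4-0->s2; s4-1->s2; s5-0->s3; s5-1->s3

Run two small machines in parallel and take their product. One (4 states) tracks whether the input so far still matches the prefix `00`; the other (2 states) tracks the input length modulo 2. Each combined state is a pair, one component from each; accept when both components accept.
A 6-state machine:
        0   1  
>  s0   s1  s2 
   s1   s3  s4 
   s2   s4  s4 
   s3   s5  s5 
   s4   s2  s2 
 * s5   s3  s3 
(> = start, * = accepting)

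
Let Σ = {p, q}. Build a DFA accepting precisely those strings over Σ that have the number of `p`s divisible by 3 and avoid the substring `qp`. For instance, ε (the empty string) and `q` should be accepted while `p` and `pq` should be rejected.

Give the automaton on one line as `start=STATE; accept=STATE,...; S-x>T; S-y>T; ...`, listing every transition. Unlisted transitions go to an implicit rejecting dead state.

Run two small machines in parallel and take their product. The first has 3 states tracking the count of `p`s modulo 3; the second has 3 states tracking partial matches of the forbidden pattern `qp`. A product state is a pair (one from each), accepting exactly when both do. After merging equivalent states the machine shrinks.
        p   q  
>* S0   S1  S2 
   S1   S3  S4 
 * S2   S4  S2 
   S3   S0  S4 
   S4   S4  S4 
(> = start, * = accepting)

start=S0; accept=S0,S2; S0-p>S1; S0-q>S2; S1-p>S3; S1-q>S4; S2-p>S4; S2-q>S2; S3-p>S0; S3-q>S4; S4-p>S4; S4-q>S4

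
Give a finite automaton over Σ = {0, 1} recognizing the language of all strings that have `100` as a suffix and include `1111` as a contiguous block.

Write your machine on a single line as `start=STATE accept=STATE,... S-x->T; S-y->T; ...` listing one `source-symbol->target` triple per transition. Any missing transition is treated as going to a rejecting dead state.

start=q0; accept=q6; q0-0->q0; q0-1->q1; q1-0->q0; q1-1->q2; q2-0->q0; q2-1->q3; q3-0->q0; q3-1->q4; q4-0->q5; q4-1->q4; q5-0->q6; q5-1->q4; q6-0->q7; q6-1->q4; q7-0->q7; q7-1->q4

Handle the two conditions separately and then intersect. One (4 states) tracks how much of the suffix `100` has currently been matched; the other (5 states) tracks whether and how much of `1111` has been seen. Each combined state is a pair, one component from each; accept when both components accept. Equivalent product states are then merged.
An 8-state machine:
        0   1  
>  q0   q0  q1 
   q1   q0  q2 
   q2   q0  q3 
   q3   q0  q4 
   q4   q5  q4 
   q5   q6  q4 
 * q6   q7  q4 
   q7   q7  q4 
(> = start, * = accepting)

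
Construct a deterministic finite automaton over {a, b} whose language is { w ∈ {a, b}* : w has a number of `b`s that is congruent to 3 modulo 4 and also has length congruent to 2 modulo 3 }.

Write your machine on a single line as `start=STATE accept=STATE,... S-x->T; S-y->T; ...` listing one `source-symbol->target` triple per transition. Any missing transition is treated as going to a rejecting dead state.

start=S0; accept=S11; S0-a->S1; S0-b->S2; S1-a->S3; S1-b->S4; S2-a->S4; S2-b->S5; S3-a->S0; S3-b->S6; S4-a->S6; S4-b->S7; S5-a->S7; S5-b->S8; S6-a->S2; S6-b->S9; S7-a->S9; S7-b->S10; S8-a->S10; S8-b->S1; S9-a->S5; S9-b->S11; S10-a->S11; S10-b->S3; S11-a->S8; S11-b->S0

Run two small machines in parallel and take their product. One (4 states) tracks the count of `b`s modulo 4; the other (3 states) tracks the input length modulo 3. Each combined state is a pair, one component from each; accept when both components accept.
A 12-state machine:
          a    b  
>  S0     S1   S2 
   S1     S3   S4 
   S2     S4   S5 
   S3     S0   S6 
   S4     S6   S7 
   S5     S7   S8 
   S6     S2   S9 
   S7     S9  S10 
   S8    S10   S1 
   S9     S5  S11 
   S10   S11   S3 
 * S11    S8   S0 
(> = start, * = accepting)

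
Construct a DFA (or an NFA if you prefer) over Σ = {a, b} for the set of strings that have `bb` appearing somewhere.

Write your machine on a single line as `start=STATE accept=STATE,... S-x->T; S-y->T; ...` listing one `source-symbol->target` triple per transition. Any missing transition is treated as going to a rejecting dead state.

start=s0; accept=s2; s0-a->s0; s0-b->s1; s1-a->s0; s1-b->s2; s2-a->s2; s2-b->s2

States s0..s1 record the length of the longest prefix of `bb` that matches the current input suffix. Reaching s2 means `bb` has been seen, and we stay there forever. Accept from s2.
With 3 states:
        a   b  
>  s0   s0  s1 
   s1   s0  s2 
 * s2   s2  s2 
(> = start, * = accepting)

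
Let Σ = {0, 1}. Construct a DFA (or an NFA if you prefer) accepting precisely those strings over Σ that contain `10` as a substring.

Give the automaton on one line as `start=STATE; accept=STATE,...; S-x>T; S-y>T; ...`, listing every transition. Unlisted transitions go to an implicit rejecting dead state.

start=q0; accept=q2; q0-0>q0; q0-1>q1; q1-0>q2; q1-1>q1; q2-0>q2; q2-1>q2

States q0..q1 record the length of the longest prefix of `10` that matches the current input suffix. Reaching q2 means `10` has been seen, and we stay there forever. Accept from q2.
A 3-state machine:
        0   1  
>  q0   q0  q1 
   q1   q2  q1 
 * q2   q2  q2 
(> = start, * = accepting)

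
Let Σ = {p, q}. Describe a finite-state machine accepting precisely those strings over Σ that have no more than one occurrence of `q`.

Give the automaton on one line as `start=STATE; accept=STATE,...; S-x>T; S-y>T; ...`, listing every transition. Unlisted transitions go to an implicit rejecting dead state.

start=A; accept=A,B; A-p>A; A-q>B; B-p>B; B-q>C; C-p>C; C-q>C

Only the number of `q`s matters, and only up to 2. Make a chain A → B → C advanced by each `q` (with C absorbing); every other symbol self-loops. The accepting set is {A, B}.
A 3-state machine:
       p  q 
>* A   A  B 
 * B   B  C 
   C   C  C 
(> = start, * = accepting)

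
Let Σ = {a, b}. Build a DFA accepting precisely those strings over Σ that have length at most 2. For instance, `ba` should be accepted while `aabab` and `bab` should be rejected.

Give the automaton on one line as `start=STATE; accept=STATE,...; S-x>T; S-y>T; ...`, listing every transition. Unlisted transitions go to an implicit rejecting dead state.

start=q0; accept=q0,q1,q2; q0-a>q1; q0-b>q1; q1-a>q2; q1-b>q2; q2-a>q3; q2-b>q3; q3-a>q3; q3-b>q3

We only need to distinguish lengths 0, 1, …, 2, and '>2'. Chain q0 → q1 → q2 → q3 on every symbol, with q3 looping. Accepting states: {q0, q1, q2}.
A 4-state machine:
        a   b  
>* q0   q1  q1 
 * q1   q2  q2 
 * q2   q3  q3 
   q3   q3  q3 
(> = start, * = accepting)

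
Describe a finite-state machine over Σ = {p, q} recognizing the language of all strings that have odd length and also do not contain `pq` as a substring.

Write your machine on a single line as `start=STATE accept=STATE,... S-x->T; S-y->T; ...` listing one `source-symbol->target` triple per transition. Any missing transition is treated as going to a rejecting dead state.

Run two small machines in parallel and take their product. One (2 states) tracks the input length modulo 2; the other (3 states) tracks partial matches of the forbidden pattern `pq`. Each combined state is a pair, one component from each; accept when both components accept.
With 6 states:
       p  q 
>  A   B  C 
 * B   D  E 
 * C   D  A 
   D   B  F 
   E   F  F 
   F   E  E 
(> = start, * = accepting)

start=A; accept=B,C; A-p->B; A-q->C; B-p->D; B-q->E; C-p->D; C-q->A; D-p->B; D-q->F; E-p->F; E-q->F; F-p->E; F-q->E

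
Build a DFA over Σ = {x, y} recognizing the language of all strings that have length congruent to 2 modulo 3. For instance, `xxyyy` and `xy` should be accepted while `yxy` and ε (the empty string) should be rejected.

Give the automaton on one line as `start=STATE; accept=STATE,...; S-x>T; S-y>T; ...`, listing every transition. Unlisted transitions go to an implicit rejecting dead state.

start=A; accept=C; A-x>B; A-y>B; B-x>C; B-y>C; C-x>A; C-y>A

Count input length modulo 3: every symbol advances one step around the cycle A → B → C → A. Accept at C.
A 3-state machine:
       x  y 
>  A   B  B 
   B   C  C 
 * C   A  A 
(> = start, * = accepting)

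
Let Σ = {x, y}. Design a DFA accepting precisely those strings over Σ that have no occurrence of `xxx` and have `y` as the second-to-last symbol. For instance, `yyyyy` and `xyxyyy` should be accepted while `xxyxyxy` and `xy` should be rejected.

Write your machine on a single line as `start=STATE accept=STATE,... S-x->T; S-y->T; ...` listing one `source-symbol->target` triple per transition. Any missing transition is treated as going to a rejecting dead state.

start=s0; accept=s4,s5; s0-x->s1; s0-y->s2; s1-x->s3; s1-y->s2; s2-x->s4; s2-y->s5; s3-x->s6; s3-y->s2; s4-x->s3; s4-y->s2; s5-x->s4; s5-y->s5; s6-x->s6; s6-y->s6

Build one automaton per condition and run them in lockstep. One (4 states) tracks partial matches of the forbidden pattern `xxx`; the other (7 states) tracks the last 2 symbols read. Each combined state is a pair, one component from each; accept when both components accept. Minimizing collapses redundant product states.
        x   y  
>  s0   s1  s2 
   s1   s3  s2 
   s2   s4  s5 
   s3   s6  s2 
 * s4   s3  s2 
 * s5   s4  s5 
   s6   s6  s6 
(> = start, * = accepting)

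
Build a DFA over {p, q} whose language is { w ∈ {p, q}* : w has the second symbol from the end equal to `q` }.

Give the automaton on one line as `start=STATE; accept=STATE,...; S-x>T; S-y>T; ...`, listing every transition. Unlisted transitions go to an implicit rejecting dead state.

A DFA must remember the last 2 symbols (since which symbol is second-to-last isn't known until the input ends). Use one state per possible window of the last ≤2 symbols; accept from those whose window starts with `q`.
7 states suffice.
       p  q 
>  A   B  C 
   B   D  E 
   C   F  G 
   D   D  E 
   E   F  G 
 * F   D  E 
 * G   F  G 
(> = start, * = accepting)

start=A; accept=F,G; A-p>B; A-q>C; B-p>D; B-q>E; C-p>F; C-q>G; D-p>D; D-q>E; E-p>F; E-q>G; F-p>D; F-q>E; G-p>F; G-q>G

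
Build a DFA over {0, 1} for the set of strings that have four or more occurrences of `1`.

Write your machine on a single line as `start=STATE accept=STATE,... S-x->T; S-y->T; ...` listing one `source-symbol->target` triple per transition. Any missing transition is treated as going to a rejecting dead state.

Count `1`s, saturating at 5: states q0 through q4 mean 0 through 4 `1`s seen; q5 means more than 4. Each `1` increments (capped at q5); other symbols loop. Accept from {q4, q5}.
A 6-state machine:
        0   1  
>  q0   q0  q1 
   q1   q1  q2 
   q2   q2  q3 
   q3   q3  q4 
 * q4   q4  q5 
 * q5   q5  q5 
(> = start, * = accepting)

start=q0; accept=q4,q5; q0-0->q0; q0-1->q1; q1-0->q1; q1-1->q2; q2-0->q2; q2-1->q3; q3-0->q3; q3-1->q4; q4-0->q4; q4-1->q5; q5-0->q5; q5-1->q5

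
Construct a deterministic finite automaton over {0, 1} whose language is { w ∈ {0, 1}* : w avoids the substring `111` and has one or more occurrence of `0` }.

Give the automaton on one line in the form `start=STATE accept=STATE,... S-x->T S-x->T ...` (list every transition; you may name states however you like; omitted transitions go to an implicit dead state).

Run two small machines in parallel and take their product. One (4 states) tracks partial matches of the forbidden pattern `111`; the other (3 states) tracks the count of `0`s, saturating at 2. Each combined state is a pair, one component from each; accept when both components accept.
12 states suffice.
          0    1  
>  s0     s1   s2 
 * s1     s3   s4 
   s2     s1   s5 
 * s3     s3   s6 
 * s4     s3   s7 
   s5     s1   s8 
 * s6     s3   s9 
 * s7     s3  s10 
   s8    s10   s8 
 * s9     s3  s11 
   s10   s11  s10 
   s11   s11  s11 
(> = start, * = accepting)

start=s0 accept=s1,s3,s4,s6,s7,s9 s0-0->s1 s0-1->s2 s1-0->s3 s1-1->s4 s2-0->s1 s2-1->s5 s3-0->s3 s3-1->s6 s4-0->s3 s4-1->s7 s5-0->s1 s5-1->s8 s6-0->s3 s6-1->s9 s7-0->s3 s7-1->s10 s8-0->s10 s8-1->s8 s9-0->s3 s9-1->s11 s10-0->s11 s10-1->s10 s11-0->s11 s11-1->s11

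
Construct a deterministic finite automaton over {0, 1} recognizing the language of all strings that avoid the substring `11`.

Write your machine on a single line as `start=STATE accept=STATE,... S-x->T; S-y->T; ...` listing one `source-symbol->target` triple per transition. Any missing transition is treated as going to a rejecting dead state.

start=q0; accept=q0,q1; q0-0->q0; q0-1->q1; q1-0->q0; q1-1->q2; q2-0->q2; q2-1->q2

Track partial matches of the forbidden pattern `11`. State q2 is a dead state reached once `11` has occurred; every other state accepts. q0 means no part of `11` is currently matched.
A 3-state machine:
        0   1  
>* q0   q0  q1 
 * q1   q0  q2 
   q2   q2  q2 
(> = start, * = accepting)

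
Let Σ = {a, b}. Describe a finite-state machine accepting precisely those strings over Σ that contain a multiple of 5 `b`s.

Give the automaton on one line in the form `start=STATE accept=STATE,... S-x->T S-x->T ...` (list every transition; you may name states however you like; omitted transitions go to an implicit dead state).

Keep the running count of `b`s modulo 5: each `b` advances along the cycle S0 → S1 → S2 → S3 → S4 → S0 while other symbols loop. Accept at S0.
5 states suffice.
        a   b  
>* S0   S0  S1 
   S1   S1  S2 
   S2   S2  S3 
   S3   S3  S4 
   S4   S4  S0 
(> = start, * = accepting)

start=S0 accept=S0 S0-a->S0 S0-b->S1 S1-a->S1 S1-b->S2 S2-a->S2 S2-b->S3 S3-a->S3 S3-b->S4 S4-a->S4 S4-b->S0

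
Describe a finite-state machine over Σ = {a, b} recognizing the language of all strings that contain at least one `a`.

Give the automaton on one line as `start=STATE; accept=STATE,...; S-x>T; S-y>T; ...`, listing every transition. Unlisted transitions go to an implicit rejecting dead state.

Count `a`s, saturating at 2: state q0 means no `a` yet, q1 means one `a` seen, q2 means more than one. Each `a` increments (capped at q2); other symbols loop. Accept from {q1, q2}.
3 states suffice.
        a   b  
>  q0   q1  q0 
 * q1   q2  q1 
 * q2   q2  q2 
(> = start, * = accepting)

start=q0; accept=q1,q2; q0-a>q1; q0-b>q0; q1-a>q2; q1-b>q1; q2-a>q2; q2-b>q2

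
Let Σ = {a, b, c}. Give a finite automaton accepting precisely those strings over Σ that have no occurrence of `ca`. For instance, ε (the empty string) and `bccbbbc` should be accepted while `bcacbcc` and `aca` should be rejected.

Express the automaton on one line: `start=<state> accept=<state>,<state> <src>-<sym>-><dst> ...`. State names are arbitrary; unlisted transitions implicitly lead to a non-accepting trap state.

start=q0 accept=q0,q1 q0-a->q0 q0-b->q0 q0-c->q1 q1-a->q2 q1-b->q0 q1-c->q1 q2-a->q2 q2-b->q2 q2-c->q2

Track partial matches of the forbidden pattern `ca`. State q2 is a dead state reached once `ca` has occurred; every other state accepts. q0 means no part of `ca` is currently matched.
3 states suffice.
        a   b   c  
>* q0   q0  q0  q1 
 * q1   q2  q0  q1 
   q2   q2  q2  q2 
(> = start, * = accepting)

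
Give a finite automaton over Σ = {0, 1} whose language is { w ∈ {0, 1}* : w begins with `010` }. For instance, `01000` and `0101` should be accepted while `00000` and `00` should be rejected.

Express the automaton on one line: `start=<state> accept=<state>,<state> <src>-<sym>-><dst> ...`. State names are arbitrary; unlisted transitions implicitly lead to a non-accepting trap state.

start=A accept=D A-0->B A-1->E B-0->E B-1->C C-0->D C-1->E D-0->D D-1->D E-0->E E-1->E

Check the first 3 symbols one by one: A through C record how many have matched `010` so far; any wrong symbol goes to the dead state E. After all 3 match we enter the accepting sink D.
5 states suffice.
       0  1 
>  A   B  E 
   B   E  C 
   C   D  E 
 * D   D  D 
   E   E  E 
(> = start, * = accepting)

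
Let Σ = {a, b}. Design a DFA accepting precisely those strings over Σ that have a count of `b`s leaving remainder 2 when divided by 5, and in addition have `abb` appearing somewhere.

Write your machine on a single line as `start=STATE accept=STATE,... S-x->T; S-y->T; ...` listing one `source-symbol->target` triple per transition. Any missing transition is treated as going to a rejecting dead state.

Run two small machines in parallel and take their product. One (5 states) tracks the count of `b`s modulo 5; the other (4 states) tracks whether and how much of `abb` has been seen. Each combined state is a pair, one component from each; accept when both components accept.
20 states suffice.
          a    b  
>  s0     s1   s2 
   s1     s1   s3 
   s2     s4   s5 
   s3     s4   s6 
   s4     s4   s7 
   s5     s8   s9 
 * s6     s6  s10 
   s7     s8  s10 
   s8     s8  s11 
   s9    s12  s13 
   s10   s10  s14 
   s11   s12  s14 
   s12   s12  s15 
   s13   s16   s0 
   s14   s14  s17 
   s15   s16  s17 
   s16   s16  s18 
   s17   s17  s19 
   s18    s1  s19 
   s19   s19   s6 
(> = start, * = accepting)

start=s0; accept=s6; s0-a->s1; s0-b->s2; s1-a->s1; s1-b->s3; s2-a->s4; s2-b->s5; s3-a->s4; s3-b->s6; s4-a->s4; s4-b->s7; s5-a->s8; s5-b->s9; s6-a->s6; s6-b->s10; s7-a->s8; s7-b->s10; s8-a->s8; s8-b->s11; s9-a->s12; s9-b->s13; s10-a->s10; s10-b->s14; s11-a->s12; s11-b->s14; s12-a->s12; s12-b->s15; s13-a->s16; s13-b->s0; s14-a->s14; s14-b->s17; s15-a->s16; s15-b->s17; s16-a->s16; s16-b->s18; s17-a->s17; s17-b->s19; s18-a->s1; s18-b->s19; s19-a->s19; s19-b->s6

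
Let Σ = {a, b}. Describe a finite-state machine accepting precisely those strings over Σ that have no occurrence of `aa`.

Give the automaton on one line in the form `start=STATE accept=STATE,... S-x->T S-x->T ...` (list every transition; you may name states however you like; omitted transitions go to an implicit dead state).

start=q0 accept=q0,q1 q0-a->q1 q0-b->q0 q1-a->q2 q1-b->q0 q2-a->q2 q2-b->q2

This is the complement of 'contains `aa`'. Use the same substring-matching states — q0 through q2 holding how much of `aa` has just been matched — but flip the accepting set: everything except the trap q2 accepts.
A 3-state machine:
        a   b  
>* q0   q1  q0 
 * q1   q2  q0 
   q2   q2  q2 
(> = start, * = accepting)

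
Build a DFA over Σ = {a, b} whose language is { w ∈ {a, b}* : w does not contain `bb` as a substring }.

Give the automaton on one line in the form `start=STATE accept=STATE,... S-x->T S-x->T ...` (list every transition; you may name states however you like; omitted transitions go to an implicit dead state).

start=S0 accept=S0,S1 S0-a->S0 S0-b->S1 S1-a->S0 S1-b->S2 S2-a->S2 S2-b->S2

This is the complement of 'contains `bb`'. Use the same substring-matching states — S0 through S2 holding how much of `bb` has just been matched — but flip the accepting set: everything except the trap S2 accepts.
        a   b  
>* S0   S0  S1 
 * S1   S0  S2 
   S2   S2  S2 
(> = start, * = accepting)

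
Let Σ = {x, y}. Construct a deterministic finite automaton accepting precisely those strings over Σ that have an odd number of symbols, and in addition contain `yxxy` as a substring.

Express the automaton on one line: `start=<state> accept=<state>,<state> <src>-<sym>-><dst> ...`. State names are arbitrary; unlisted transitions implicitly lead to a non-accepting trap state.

Handle the two conditions separately and then intersect. The first has 2 states tracking the input length modulo 2; the second has 5 states tracking whether and how much of `yxxy` has been seen. A product state is a pair (one from each), accepting exactly when both do.
A 10-state machine:
        x   y  
>  s0   s1  s2 
   s1   s0  s3 
   s2   s4  s3 
   s3   s5  s2 
   s4   s6  s2 
   s5   s7  s3 
   s6   s0  s8 
   s7   s1  s9 
   s8   s9  s9 
 * s9   s8  s8 
(> = start, * = accepting)

start=s0 accept=s9 s0-x->s1 s0-y->s2 s1-x->s0 s1-y->s3 s2-x->s4 s2-y->s3 s3-x->s5 s3-y->s2 s4-x->s6 s4-y->s2 s5-x->s7 s5-y->s3 s6-x->s0 s6-y->s8 s7-x->s1 s7-y->s9 s8-x->s9 s8-y->s9 s9-x->s8 s9-y->s8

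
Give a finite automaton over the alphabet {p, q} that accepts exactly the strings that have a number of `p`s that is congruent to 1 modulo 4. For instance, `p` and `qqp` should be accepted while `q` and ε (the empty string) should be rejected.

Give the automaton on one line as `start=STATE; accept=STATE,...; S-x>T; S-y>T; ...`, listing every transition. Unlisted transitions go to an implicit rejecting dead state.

start=A; accept=B; A-p>B; A-q>A; B-p>C; B-q>B; C-p>D; C-q>C; D-p>A; D-q>D

Keep the running count of `p`s modulo 4: each `p` advances along the cycle A → B → C → D → A while other symbols loop. Accept at B.
4 states suffice.
       p  q 
>  A   B  A 
 * B   C  B 
   C   D  C 
   D   A  D 
(> = start, * = accepting)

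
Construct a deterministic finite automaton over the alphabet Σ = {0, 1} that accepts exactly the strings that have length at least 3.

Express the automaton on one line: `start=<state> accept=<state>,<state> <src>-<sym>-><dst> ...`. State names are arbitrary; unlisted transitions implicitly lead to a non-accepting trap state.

Count input length up to 4: every symbol moves from q0 toward q4, which means 'more than 3' and absorbs. Accept from {q3, q4}.
5 states suffice.
        0   1  
>  q0   q1  q1 
   q1   q2  q2 
   q2   q3  q3 
 * q3   q4  q4 
 * q4   q4  q4 
(> = start, * = accepting)

start=q0 accept=q3,q4 q0-0->q1 q0-1->q1 q1-0->q2 q1-1->q2 q2-0->q3 q2-1->q3 q3-0->q4 q3-1->q4 q4-0->q4 q4-1->q4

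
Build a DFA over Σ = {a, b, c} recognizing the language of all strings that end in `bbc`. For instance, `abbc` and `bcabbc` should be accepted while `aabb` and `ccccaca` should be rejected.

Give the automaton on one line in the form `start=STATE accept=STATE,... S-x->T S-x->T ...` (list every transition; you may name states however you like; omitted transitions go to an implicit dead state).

Remember how much of `bbc` the current input suffix matches. State q0 means no match yet; q1 means the last symbol is `b`; q2 means the last 2 symbols are `bb`; q3 means the last 3 symbols are `bbc`. Only q3 accepts. On a mismatch, fall back to the longest proper suffix that is still a prefix of `bbc`.
With 4 states:
        a   b   c  
>  q0   q0  q1  q0 
   q1   q0  q2  q0 
   q2   q0  q2  q3 
 * q3   q0  q1  q0 
(> = start, * = accepting)

start=q0 accept=q3 q0-a->q0 q0-b->q1 q0-c->q0 q1-a->q0 q1-b->q2 q1-c->q0 q2-a->q0 q2-b->q2 q2-c->q3 q3-a->q0 q3-b->q1 q3-c->q0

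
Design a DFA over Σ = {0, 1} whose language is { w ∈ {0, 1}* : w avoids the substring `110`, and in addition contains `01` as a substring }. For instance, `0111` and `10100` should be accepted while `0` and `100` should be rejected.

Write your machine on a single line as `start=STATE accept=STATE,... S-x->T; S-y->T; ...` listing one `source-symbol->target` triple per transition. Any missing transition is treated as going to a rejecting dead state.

start=q0; accept=q3,q5,q6; q0-0->q1; q0-1->q2; q1-0->q1; q1-1->q3; q2-0->q1; q2-1->q4; q3-0->q5; q3-1->q6; q4-0->q4; q4-1->q4; q5-0->q5; q5-1->q3; q6-0->q4; q6-1->q6

Build one automaton per condition and run them in lockstep. The first has 4 states tracking partial matches of the forbidden pattern `110`; the second has 3 states tracking whether and how much of `01` has been seen. A product state is a pair (one from each), accepting exactly when both do. Minimizing collapses redundant product states.
7 states suffice.
        0   1  
>  q0   q1  q2 
   q1   q1  q3 
   q2   q1  q4 
 * q3   q5  q6 
   q4   q4  q4 
 * q5   q5  q3 
 * q6   q4  q6 
(> = start, * = accepting)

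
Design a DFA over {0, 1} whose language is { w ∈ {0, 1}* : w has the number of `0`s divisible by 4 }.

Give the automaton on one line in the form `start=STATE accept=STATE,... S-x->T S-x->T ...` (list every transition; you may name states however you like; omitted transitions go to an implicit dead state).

The only thing that matters is how many `0`s have appeared, reduced mod 4. Use one state per residue: s0 for 0, …, s3 for 3. Reading `0` moves to the next residue; anything else stays put. s0 is accepting.
A 4-state machine:
        0   1  
>* s0   s1  s0 
   s1   s2  s1 
   s2   s3  s2 
   s3   s0  s3 
(> = start, * = accepting)

start=s0 accept=s0 s0-0->s1 s0-1->s0 s1-0->s2 s1-1->s1 s2-0->s3 s2-1->s2 s3-0->s0 s3-1->s3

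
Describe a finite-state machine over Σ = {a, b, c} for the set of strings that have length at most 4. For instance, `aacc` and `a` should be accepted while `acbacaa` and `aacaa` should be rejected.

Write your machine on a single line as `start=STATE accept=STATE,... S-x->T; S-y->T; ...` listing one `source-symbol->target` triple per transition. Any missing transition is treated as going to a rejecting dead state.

Count input length up to 5: every symbol moves from q0 toward q5, which means 'more than 4' and absorbs. Accept from {q0, q1, q2, q3, q4}.
        a   b   c  
>* q0   q1  q1  q1 
 * q1   q2  q2  q2 
 * q2   q3  q3  q3 
 * q3   q4  q4  q4 
 * q4   q5  q5  q5 
   q5   q5  q5  q5 
(> = start, * = accepting)

start=q0; accept=q0,q1,q2,q3,q4; q0-a->q1; q0-b->q1; q0-c->q1; q1-a->q2; q1-b->q2; q1-c->q2; q2-a->q3; q2-b->q3; q2-c->q3; q3-a->q4; q3-b->q4; q3-c->q4; q4-a->q5; q4-b->q5; q4-c->q5; q5-a->q5; q5-b->q5; q5-c->q5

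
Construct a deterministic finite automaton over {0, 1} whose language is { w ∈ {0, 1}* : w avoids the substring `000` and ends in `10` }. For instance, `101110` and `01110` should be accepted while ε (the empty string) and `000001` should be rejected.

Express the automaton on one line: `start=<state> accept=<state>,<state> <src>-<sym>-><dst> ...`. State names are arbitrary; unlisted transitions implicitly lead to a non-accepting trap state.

Run two small machines in parallel and take their product. One (4 states) tracks partial matches of the forbidden pattern `000`; the other (3 states) tracks how much of the suffix `10` has currently been matched. Each combined state is a pair, one component from each; accept when both components accept.
An 8-state machine:
        0   1  
>  q0   q1  q2 
   q1   q3  q2 
   q2   q4  q2 
   q3   q5  q2 
 * q4   q3  q2 
   q5   q5  q6 
   q6   q7  q6 
   q7   q5  q6 
(> = start, * = accepting)

start=q0 accept=q4 q0-0->q1 q0-1->q2 q1-0->q3 q1-1->q2 q2-0->q4 q2-1->q2 q3-0->q5 q3-1->q2 q4-0->q3 q4-1->q2 q5-0->q5 q5-1->q6 q6-0->q7 q6-1->q6 q7-0->q5 q7-1->q6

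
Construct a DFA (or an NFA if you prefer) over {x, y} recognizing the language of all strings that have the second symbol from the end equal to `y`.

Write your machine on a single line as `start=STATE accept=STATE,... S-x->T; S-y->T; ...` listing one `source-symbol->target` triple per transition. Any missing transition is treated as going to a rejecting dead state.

start=s0; accept=s5,s6; s0-x->s1; s0-y->s2; s1-x->s3; s1-y->s4; s2-x->s5; s2-y->s6; s3-x->s3; s3-y->s4; s4-x->s5; s4-y->s6; s5-x->s3; s5-y->s4; s6-x->s5; s6-y->s6

A DFA must remember the last 2 symbols (since which symbol is second-to-last isn't known until the input ends). Use one state per possible window of the last ≤2 symbols; accept from those whose window starts with `y`.
A 7-state machine:
        x   y  
>  s0   s1  s2 
   s1   s3  s4 
   s2   s5  s6 
   s3   s3  s4 
   s4   s5  s6 
 * s5   s3  s4 
 * s6   s5  s6 
(> = start, * = accepting)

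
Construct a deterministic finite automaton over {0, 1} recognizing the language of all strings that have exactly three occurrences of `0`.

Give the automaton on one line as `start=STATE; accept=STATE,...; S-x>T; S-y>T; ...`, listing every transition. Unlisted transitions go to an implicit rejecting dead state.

Only the number of `0`s matters, and only up to 4. Make a chain s0 → s1 → s2 → s3 → s4 advanced by each `0` (with s4 absorbing); every other symbol self-loops. The accepting set is {s3}.
A 5-state machine:
        0   1  
>  s0   s1  s0 
   s1   s2  s1 
   s2   s3  s2 
 * s3   s4  s3 
   s4   s4  s4 
(> = start, * = accepting)

start=s0; accept=s3; s0-0>s1; s0-1>s0; s1-0>s2; s1-1>s1; s2-0>s3; s2-1>s2; s3-0>s4; s3-1>s3; s4-0>s4; s4-1>s4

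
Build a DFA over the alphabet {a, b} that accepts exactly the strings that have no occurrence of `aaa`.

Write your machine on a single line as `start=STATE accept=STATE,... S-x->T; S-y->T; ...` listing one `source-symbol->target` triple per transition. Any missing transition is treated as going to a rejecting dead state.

This is the complement of 'contains `aaa`'. Use the same substring-matching states — q0 through q3 holding how much of `aaa` has just been matched — but flip the accepting set: everything except the trap q3 accepts.
A 4-state machine:
        a   b  
>* q0   q1  q0 
 * q1   q2  q0 
 * q2   q3  q0 
   q3   q3  q3 
(> = start, * = accepting)

start=q0; accept=q0,q1,q2; q0-a->q1; q0-b->q0; q1-a->q2; q1-b->q0; q2-a->q3; q2-b->q0; q3-a->q3; q3-b->q3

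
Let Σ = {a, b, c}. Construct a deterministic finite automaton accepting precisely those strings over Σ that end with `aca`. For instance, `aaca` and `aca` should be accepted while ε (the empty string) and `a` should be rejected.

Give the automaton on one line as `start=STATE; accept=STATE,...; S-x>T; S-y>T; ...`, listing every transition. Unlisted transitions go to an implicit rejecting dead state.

start=s0; accept=s3; s0-a>s1; s0-b>s0; s0-c>s0; s1-a>s1; s1-b>s0; s1-c>s2; s2-a>s3; s2-b>s0; s2-c>s0; s3-a>s1; s3-b>s0; s3-c>s2

Remember how much of `aca` the current input suffix matches. State s0 means no match yet; s1 means the last symbol is `a`; s2 means the last 2 symbols are `ac`; s3 means the last 3 symbols are `aca`. Only s3 accepts. On a mismatch, fall back to the longest proper suffix that is still a prefix of `aca`.
With 4 states:
        a   b   c  
>  s0   s1  s0  s0 
   s1   s1  s0  s2 
   s2   s3  s0  s0 
 * s3   s1  s0  s2 
(> = start, * = accepting)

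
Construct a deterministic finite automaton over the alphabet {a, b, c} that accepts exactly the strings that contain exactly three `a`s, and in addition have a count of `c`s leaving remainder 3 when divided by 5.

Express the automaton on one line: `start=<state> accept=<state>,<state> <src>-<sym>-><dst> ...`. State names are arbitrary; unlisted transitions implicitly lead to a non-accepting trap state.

Run two small machines in parallel and take their product. The first has 5 states tracking the count of `a`s, saturating at 4; the second has 5 states tracking the count of `c`s modulo 5. A product state is a pair (one from each), accepting exactly when both do. Equivalent product states are then merged.
21 states suffice.
          a    b    c  
>  S0     S1   S0   S2 
   S1     S3   S1   S4 
   S2     S4   S2   S5 
   S3     S6   S3   S7 
   S4     S7   S4   S8 
   S5     S8   S5   S9 
   S6    S10   S6  S11 
   S7    S11   S7  S12 
   S8    S12   S8  S13 
   S9    S13   S9  S14 
   S10   S10  S10  S10 
   S11   S10  S11  S15 
   S12   S15  S12  S16 
   S13   S16  S13  S17 
   S14   S17  S14   S0 
   S15   S10  S15  S18 
   S16   S18  S16  S19 
   S17   S19  S17   S1 
 * S18   S10  S18  S20 
   S19   S20  S19   S3 
   S20   S10  S20   S6 
(> = start, * = accepting)

start=S0 accept=S18 S0-a->S1 S0-b->S0 S0-c->S2 S1-a->S3 S1-b->S1 S1-c->S4 S2-a->S4 S2-b->S2 S2-c->S5 S3-a->S6 S3-b->S3 S3-c->S7 S4-a->S7 S4-b->S4 S4-c->S8 S5-a->S8 S5-b->S5 S5-c->S9 S6-a->S10 S6-b->S6 S6-c->S11 S7-a->S11 S7-b->S7 S7-c->S12 S8-a->S12 S8-b->S8 S8-c->S13 S9-a->S13 S9-b->S9 S9-c->S14 S10-a->S10 S10-b->S10 S10-c->S10 S11-a->S10 S11-b->S11 S11-c->S15 S12-a->S15 S12-b->S12 S12-c->S16 S13-a->S16 S13-b->S13 S13-c->S17 S14-a->S17 S14-b->S14 S14-c->S0 S15-a->S10 S15-b->S15 S15-c->S18 S16-a->S18 S16-b->S16 S16-c->S19 S17-a->S19 S17-b->S17 S17-c->S1 S18-a->S10 S18-b->S18 S18-c->S20 S19-a->S20 S19-b->S19 S19-c->S3 S20-a->S10 S20-b->S20 S20-c->S6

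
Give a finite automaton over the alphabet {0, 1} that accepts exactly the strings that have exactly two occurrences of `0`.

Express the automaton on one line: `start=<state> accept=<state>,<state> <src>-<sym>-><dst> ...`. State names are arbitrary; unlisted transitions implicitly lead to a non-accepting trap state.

Only the number of `0`s matters, and only up to 3. Make a chain A → B → C → D advanced by each `0` (with D absorbing); every other symbol self-loops. The accepting set is {C}.
4 states suffice.
       0  1 
>  A   B  A 
   B   C  B 
 * C   D  C 
   D   D  D 
(> = start, * = accepting)

start=A accept=C A-0->B A-1->A B-0->C B-1->B C-0->D C-1->C D-0->D D-1->D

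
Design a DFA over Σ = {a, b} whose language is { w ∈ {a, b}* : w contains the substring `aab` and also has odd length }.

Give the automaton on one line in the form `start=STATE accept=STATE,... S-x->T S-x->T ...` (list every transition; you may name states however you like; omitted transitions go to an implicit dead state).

Run two small machines in parallel and take their product. One (4 states) tracks whether and how much of `aab` has been seen; the other (2 states) tracks the input length modulo 2. Each combined state is a pair, one component from each; accept when both components accept.
With 8 states:
        a   b  
>  S0   S1  S2 
   S1   S3  S0 
   S2   S4  S0 
   S3   S5  S6 
   S4   S5  S2 
   S5   S3  S7 
 * S6   S7  S7 
   S7   S6  S6 
(> = start, * = accepting)

start=S0 accept=S6 S0-a->S1 S0-b->S2 S1-a->S3 S1-b->S0 S2-a->S4 S2-b->S0 S3-a->S5 S3-b->S6 S4-a->S5 S4-b->S2 S5-a->S3 S5-b->S7 S6-a->S7 S6-b->S7 S7-a->S6 S7-b->S6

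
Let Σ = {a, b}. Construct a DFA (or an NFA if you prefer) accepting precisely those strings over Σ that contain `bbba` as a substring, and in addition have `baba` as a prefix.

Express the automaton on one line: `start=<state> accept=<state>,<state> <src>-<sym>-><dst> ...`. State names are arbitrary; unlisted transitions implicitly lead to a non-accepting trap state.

start=q0 accept=q13 q0-a->q1 q0-b->q2 q1-a->q1 q1-b->q3 q2-a->q4 q2-b->q5 q3-a->q1 q3-b->q5 q4-a->q1 q4-b->q6 q5-a->q1 q5-b->q7 q6-a->q8 q6-b->q5 q7-a->q9 q7-b->q7 q8-a->q8 q8-b->q10 q9-a->q9 q9-b->q9 q10-a->q8 q10-b->q11 q11-a->q8 q11-b->q12 q12-a->q13 q12-b->q12 q13-a->q13 q13-b->q13

Run two small machines in parallel and take their product. One (5 states) tracks whether and how much of `bbba` has been seen; the other (6 states) tracks whether the input so far still matches the prefix `baba`. Each combined state is a pair, one component from each; accept when both components accept.
A 14-state machine:
          a    b  
>  q0     q1   q2 
   q1     q1   q3 
   q2     q4   q5 
   q3     q1   q5 
   q4     q1   q6 
   q5     q1   q7 
   q6     q8   q5 
   q7     q9   q7 
   q8     q8  q10 
   q9     q9   q9 
   q10    q8  q11 
   q11    q8  q12 
   q12   q13  q12 
 * q13   q13  q13 
(> = start, * = accepting)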